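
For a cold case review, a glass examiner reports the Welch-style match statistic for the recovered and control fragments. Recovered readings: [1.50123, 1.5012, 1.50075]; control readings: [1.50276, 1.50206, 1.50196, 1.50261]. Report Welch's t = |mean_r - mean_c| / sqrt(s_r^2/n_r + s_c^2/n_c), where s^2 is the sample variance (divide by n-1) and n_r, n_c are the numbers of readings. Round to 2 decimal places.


Welch's t-criterion for glass RI comparison:
Recovered mean = sum / n_r = 4.50318 / 3 = 1.50106
Control mean = sum / n_c = 6.00939 / 4 = 1.5023475
Recovered sample variance s_r^2 = 7.23e-08
Control sample variance s_c^2 = 1.57292e-07
Welch SE (unpooled) = sqrt(s_r^2/n_r + s_c^2/n_c) = sqrt(2.41e-08 + 3.93229e-08) = sqrt(6.34229e-08) = 0.000251839
|mean_r - mean_c| = 0.0012875
t = 0.0012875 / 0.000251839 = 5.11

5.11


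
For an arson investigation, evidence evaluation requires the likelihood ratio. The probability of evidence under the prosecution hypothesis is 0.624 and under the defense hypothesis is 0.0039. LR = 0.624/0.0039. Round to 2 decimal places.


Likelihood ratio calculation:
LR = P(E|Hp) / P(E|Hd)
LR = 0.624 / 0.0039
LR = 160.00

160.00


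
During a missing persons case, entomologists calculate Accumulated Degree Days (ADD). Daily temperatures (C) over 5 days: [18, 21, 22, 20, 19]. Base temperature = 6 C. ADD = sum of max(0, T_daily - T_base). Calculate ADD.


Computing ADD day by day:
Day 1: max(0, 18 - 6) = 12
Day 2: max(0, 21 - 6) = 15
Day 3: max(0, 22 - 6) = 16
Day 4: max(0, 20 - 6) = 14
Day 5: max(0, 19 - 6) = 13
Total ADD = 70

70


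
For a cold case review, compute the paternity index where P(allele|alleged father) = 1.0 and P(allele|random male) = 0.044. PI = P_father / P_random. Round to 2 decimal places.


Paternity Index calculation:
PI = P(allele|father) / P(allele|random)
PI = 1.0 / 0.044
PI = 22.73

22.73


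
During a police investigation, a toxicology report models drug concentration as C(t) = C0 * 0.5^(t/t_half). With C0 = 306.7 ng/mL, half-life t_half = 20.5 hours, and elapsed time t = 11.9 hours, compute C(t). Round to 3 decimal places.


Drug concentration decay:
Number of half-lives = t / t_half = 11.9 / 20.5 = 0.580488
Decay factor = 0.5^0.580488 = 0.66873753
C(t) = 306.7 * 0.66873753 = 205.102 ng/mL

205.102


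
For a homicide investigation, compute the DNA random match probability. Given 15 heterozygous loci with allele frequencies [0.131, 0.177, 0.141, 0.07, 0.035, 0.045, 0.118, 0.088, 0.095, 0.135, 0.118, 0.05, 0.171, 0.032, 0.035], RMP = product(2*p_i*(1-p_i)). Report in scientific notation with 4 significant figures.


Computing RMP for 15 loci:
Locus 1: 2 * 0.131 * 0.869 = 0.227678
Locus 2: 2 * 0.177 * 0.823 = 0.291342
Locus 3: 2 * 0.141 * 0.859 = 0.242238
Locus 4: 2 * 0.07 * 0.93 = 0.1302
Locus 5: 2 * 0.035 * 0.965 = 0.06755
Locus 6: 2 * 0.045 * 0.955 = 0.08595
Locus 7: 2 * 0.118 * 0.882 = 0.208152
Locus 8: 2 * 0.088 * 0.912 = 0.160512
Locus 9: 2 * 0.095 * 0.905 = 0.17195
Locus 10: 2 * 0.135 * 0.865 = 0.23355
Locus 11: 2 * 0.118 * 0.882 = 0.208152
Locus 12: 2 * 0.05 * 0.95 = 0.095
Locus 13: 2 * 0.171 * 0.829 = 0.283518
Locus 14: 2 * 0.032 * 0.968 = 0.061952
Locus 15: 2 * 0.035 * 0.965 = 0.06755
RMP = 3.824e-13

3.824e-13


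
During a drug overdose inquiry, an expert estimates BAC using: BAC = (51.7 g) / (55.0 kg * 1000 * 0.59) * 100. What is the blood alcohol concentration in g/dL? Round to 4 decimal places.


Applying the Widmark formula:
BAC = (dose_g / (body_wt * 1000 * r)) * 100
Denominator = 55.0 * 1000 * 0.59 = 32450
BAC = (51.7 / 32450) * 100
BAC = 0.1593 g/dL

0.1593


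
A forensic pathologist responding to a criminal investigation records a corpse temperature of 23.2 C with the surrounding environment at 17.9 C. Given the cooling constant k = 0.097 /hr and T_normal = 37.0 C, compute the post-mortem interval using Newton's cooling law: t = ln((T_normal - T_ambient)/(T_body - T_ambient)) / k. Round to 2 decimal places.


Using Newton's law of cooling:
t = ln((T_normal - T_ambient) / (T_body - T_ambient)) / k
T_normal - T_ambient = 19.1
T_body - T_ambient = 5.3
Ratio = 3.603774
ln(ratio) = 1.281982
t = 1.281982 / 0.097 = 13.22 hours

13.22


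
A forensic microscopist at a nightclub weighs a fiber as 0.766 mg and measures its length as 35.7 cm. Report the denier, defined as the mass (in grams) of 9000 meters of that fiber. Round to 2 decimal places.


Denier calculation:
Mass in grams = 0.766 mg / 1000 = 0.000766 g
Length in meters = 35.7 cm / 100 = 0.357 m
Linear density = mass / length = 0.000766 / 0.357 = 0.00214566 g/m
Denier = (g/m) * 9000 = 0.00214566 * 9000 = 19.31

19.31


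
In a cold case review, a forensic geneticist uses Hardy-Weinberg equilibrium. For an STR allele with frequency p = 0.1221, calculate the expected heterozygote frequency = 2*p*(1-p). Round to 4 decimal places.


Hardy-Weinberg heterozygote frequency:
q = 1 - p = 1 - 0.1221 = 0.8779
2pq = 2 * 0.1221 * 0.8779 = 0.2144

0.2144


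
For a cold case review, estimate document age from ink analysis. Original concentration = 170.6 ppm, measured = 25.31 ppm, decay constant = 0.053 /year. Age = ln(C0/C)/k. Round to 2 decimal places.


Document age estimation:
C0/C = 170.6 / 25.31 = 6.740419
ln(C0/C) = 1.908122
t = 1.908122 / 0.053 = 36.00 years

36.00


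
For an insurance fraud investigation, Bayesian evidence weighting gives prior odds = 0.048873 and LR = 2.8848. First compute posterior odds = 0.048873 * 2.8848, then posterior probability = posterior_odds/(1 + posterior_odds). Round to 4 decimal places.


Bayesian evidence evaluation:
Posterior odds = prior_odds * LR = 0.048873 * 2.8848 = 0.1409888
Posterior probability = posterior_odds / (1 + posterior_odds)
= 0.1409888 / (1 + 0.1409888)
= 0.1409888 / 1.1409888
= 0.1236

0.1236


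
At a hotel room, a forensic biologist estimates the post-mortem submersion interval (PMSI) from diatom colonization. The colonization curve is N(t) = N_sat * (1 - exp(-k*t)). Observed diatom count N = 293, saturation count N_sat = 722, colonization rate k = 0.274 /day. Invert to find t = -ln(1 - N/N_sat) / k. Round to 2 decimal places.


PMSI from diatom colonization curve:
N / N_sat = 293 / 722 = 0.405817
1 - N/N_sat = 0.594183
ln(1 - N/N_sat) = -0.520568
t = -ln(1 - N/N_sat) / k = -(-0.520568) / 0.274 = 1.90 days

1.90


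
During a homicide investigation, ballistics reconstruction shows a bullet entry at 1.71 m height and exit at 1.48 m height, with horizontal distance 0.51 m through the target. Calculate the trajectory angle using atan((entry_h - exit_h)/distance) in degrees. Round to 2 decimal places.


Bullet trajectory angle:
Height difference = 1.71 - 1.48 = 0.23 m
angle = atan(0.23 / 0.51)
angle = atan(0.45098)
angle = 24.27 degrees

24.27


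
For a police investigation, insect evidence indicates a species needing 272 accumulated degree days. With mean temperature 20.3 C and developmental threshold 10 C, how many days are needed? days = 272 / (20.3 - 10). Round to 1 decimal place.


Insect development time:
Effective temperature = avg_temp - T_base = 20.3 - 10 = 10.3 C
Days = ADD / effective_temp = 272 / 10.3 = 26.4 days

26.4


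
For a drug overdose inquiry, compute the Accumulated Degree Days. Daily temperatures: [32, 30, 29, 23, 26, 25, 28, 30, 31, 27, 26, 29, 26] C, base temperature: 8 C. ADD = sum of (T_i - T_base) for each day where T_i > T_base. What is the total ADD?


Computing ADD day by day:
Day 1: max(0, 32 - 8) = 24
Day 2: max(0, 30 - 8) = 22
Day 3: max(0, 29 - 8) = 21
Day 4: max(0, 23 - 8) = 15
Day 5: max(0, 26 - 8) = 18
Day 6: max(0, 25 - 8) = 17
Day 7: max(0, 28 - 8) = 20
Day 8: max(0, 30 - 8) = 22
Day 9: max(0, 31 - 8) = 23
Day 10: max(0, 27 - 8) = 19
Day 11: max(0, 26 - 8) = 18
Day 12: max(0, 29 - 8) = 21
Day 13: max(0, 26 - 8) = 18
Total ADD = 258

258


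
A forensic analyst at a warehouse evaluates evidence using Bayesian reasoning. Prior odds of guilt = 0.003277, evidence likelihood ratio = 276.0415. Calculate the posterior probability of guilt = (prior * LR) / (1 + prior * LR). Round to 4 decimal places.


Bayesian evidence evaluation:
Posterior odds = prior_odds * LR = 0.003277 * 276.0415 = 0.904588
Posterior probability = posterior_odds / (1 + posterior_odds)
= 0.904588 / (1 + 0.904588)
= 0.904588 / 1.904588
= 0.4750

0.4750


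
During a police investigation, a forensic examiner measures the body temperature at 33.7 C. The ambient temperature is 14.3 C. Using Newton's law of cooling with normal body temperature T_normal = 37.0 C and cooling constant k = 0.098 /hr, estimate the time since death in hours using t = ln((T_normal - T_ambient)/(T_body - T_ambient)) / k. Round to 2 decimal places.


Using Newton's law of cooling:
t = ln((T_normal - T_ambient) / (T_body - T_ambient)) / k
T_normal - T_ambient = 22.7
T_body - T_ambient = 19.4
Ratio = 1.170103
ln(ratio) = 0.157092
t = 0.157092 / 0.098 = 1.60 hours

1.60


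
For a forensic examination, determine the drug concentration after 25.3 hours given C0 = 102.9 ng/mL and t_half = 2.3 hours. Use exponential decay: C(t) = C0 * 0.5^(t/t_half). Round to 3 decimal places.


Drug concentration decay:
Number of half-lives = t / t_half = 25.3 / 2.3 = 11
Decay factor = 0.5^11 = 0.00048828
C(t) = 102.9 * 0.00048828 = 0.050 ng/mL

0.050


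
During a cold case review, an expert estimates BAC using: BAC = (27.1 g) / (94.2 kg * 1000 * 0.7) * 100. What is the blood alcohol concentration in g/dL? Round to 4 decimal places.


Applying the Widmark formula:
BAC = (dose_g / (body_wt * 1000 * r)) * 100
Denominator = 94.2 * 1000 * 0.7 = 65940
BAC = (27.1 / 65940) * 100
BAC = 0.0411 g/dL

0.0411


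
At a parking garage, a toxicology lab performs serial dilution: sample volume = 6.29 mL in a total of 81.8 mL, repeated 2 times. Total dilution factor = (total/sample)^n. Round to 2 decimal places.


Dilution factor calculation:
Single dilution = V_total / V_sample = 81.8 / 6.29 ≈ 13.004769
Number of dilutions = 2
Total DF = (81.8 / 6.29)^2 (full precision, rounded at the end) = 169.12

169.12


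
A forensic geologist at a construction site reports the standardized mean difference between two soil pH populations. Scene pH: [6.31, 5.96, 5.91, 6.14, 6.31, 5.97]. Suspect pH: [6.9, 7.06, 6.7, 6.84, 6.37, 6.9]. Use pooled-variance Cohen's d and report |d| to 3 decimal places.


Pooled-variance Cohen's d for soil pH comparison:
Scene mean = 36.6 / 6 = 6.1
Suspect mean = 40.77 / 6 = 6.795
Scene sample variance s_s^2 = 0.03248
Suspect sample variance s_c^2 = 0.05679
Pooled variance = ((n_s-1)*s_s^2 + (n_c-1)*s_c^2) / (n_s + n_c - 2) = 0.044635
Pooled SD = sqrt(0.044635) = 0.21127
Mean difference = -0.695
|d| = |-0.695| / 0.21127 = 3.290

3.290


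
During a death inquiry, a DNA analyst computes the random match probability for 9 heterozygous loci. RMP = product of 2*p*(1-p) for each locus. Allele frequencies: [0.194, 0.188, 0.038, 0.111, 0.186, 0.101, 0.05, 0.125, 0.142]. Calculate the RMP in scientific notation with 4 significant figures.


Computing RMP for 9 loci:
Locus 1: 2 * 0.194 * 0.806 = 0.312728
Locus 2: 2 * 0.188 * 0.812 = 0.305312
Locus 3: 2 * 0.038 * 0.962 = 0.073112
Locus 4: 2 * 0.111 * 0.889 = 0.197358
Locus 5: 2 * 0.186 * 0.814 = 0.302808
Locus 6: 2 * 0.101 * 0.899 = 0.181598
Locus 7: 2 * 0.05 * 0.95 = 0.095
Locus 8: 2 * 0.125 * 0.875 = 0.21875
Locus 9: 2 * 0.142 * 0.858 = 0.243672
RMP = 3.836e-07

3.836e-07


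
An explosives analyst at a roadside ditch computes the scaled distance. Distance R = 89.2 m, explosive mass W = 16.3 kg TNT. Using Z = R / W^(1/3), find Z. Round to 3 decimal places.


Scaled distance calculation:
W^(1/3) = 16.3^(1/3) = 2.535494
Z = R / W^(1/3) = 89.2 / 2.535494
Z = 35.181 m/kg^(1/3)

35.181


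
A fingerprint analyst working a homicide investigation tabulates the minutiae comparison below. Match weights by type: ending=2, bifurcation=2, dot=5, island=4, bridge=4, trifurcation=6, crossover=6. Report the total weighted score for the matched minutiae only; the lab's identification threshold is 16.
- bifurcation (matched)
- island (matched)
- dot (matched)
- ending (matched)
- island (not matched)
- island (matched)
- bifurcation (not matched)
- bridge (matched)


Weighted minutiae match score:
  bifurcation: matched, +2 (running total 2)
  island: matched, +4 (running total 6)
  dot: matched, +5 (running total 11)
  ending: matched, +2 (running total 13)
  island: not matched, +0
  island: matched, +4 (running total 17)
  bifurcation: not matched, +0
  bridge: matched, +4 (running total 21)
Total score = 21
Threshold = 16; verdict = identification

21


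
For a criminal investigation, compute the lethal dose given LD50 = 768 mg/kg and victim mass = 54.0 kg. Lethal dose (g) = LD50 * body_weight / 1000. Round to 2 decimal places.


Lethal dose calculation:
Lethal dose = LD50 * body_weight / 1000
= 768 * 54.0 / 1000
= 41472 / 1000
= 41.47 g

41.47


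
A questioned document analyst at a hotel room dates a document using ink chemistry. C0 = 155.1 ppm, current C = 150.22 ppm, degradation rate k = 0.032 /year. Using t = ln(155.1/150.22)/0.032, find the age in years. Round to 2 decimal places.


Document age estimation:
C0/C = 155.1 / 150.22 = 1.032486
ln(C0/C) = 0.031969
t = 0.031969 / 0.032 = 1.00 years

1.00


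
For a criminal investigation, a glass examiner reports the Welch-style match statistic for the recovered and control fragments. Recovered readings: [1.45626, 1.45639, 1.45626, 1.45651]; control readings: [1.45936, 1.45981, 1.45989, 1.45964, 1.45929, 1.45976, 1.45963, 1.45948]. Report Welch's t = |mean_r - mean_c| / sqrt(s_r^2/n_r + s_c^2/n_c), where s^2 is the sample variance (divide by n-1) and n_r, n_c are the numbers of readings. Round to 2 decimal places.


Welch's t-criterion for glass RI comparison:
Recovered mean = sum / n_r = 5.82542 / 4 = 1.456355
Control mean = sum / n_c = 11.67686 / 8 = 1.4596075
Recovered sample variance s_r^2 = 1.44333e-08
Control sample variance s_c^2 = 4.62786e-08
Welch SE (unpooled) = sqrt(s_r^2/n_r + s_c^2/n_c) = sqrt(3.60833e-09 + 5.78482e-09) = sqrt(9.39315e-09) = 9.69183e-05
|mean_r - mean_c| = 0.0032525
t = 0.0032525 / 9.69183e-05 = 33.56

33.56


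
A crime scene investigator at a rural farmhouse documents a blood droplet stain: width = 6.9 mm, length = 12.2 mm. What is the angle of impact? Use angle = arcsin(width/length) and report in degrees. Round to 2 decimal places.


Blood spatter impact angle calculation:
width / length = 6.9 / 12.2 = 0.565574
angle = arcsin(0.565574)
angle = 34.44 degrees

34.44


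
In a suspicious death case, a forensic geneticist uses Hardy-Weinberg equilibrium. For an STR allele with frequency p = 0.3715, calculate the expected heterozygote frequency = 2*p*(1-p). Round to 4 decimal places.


Hardy-Weinberg heterozygote frequency:
q = 1 - p = 1 - 0.3715 = 0.6285
2pq = 2 * 0.3715 * 0.6285 = 0.4670

0.4670


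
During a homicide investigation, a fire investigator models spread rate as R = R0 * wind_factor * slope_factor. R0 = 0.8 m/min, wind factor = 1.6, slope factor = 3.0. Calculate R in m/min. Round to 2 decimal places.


Fire spread rate calculation:
R = R0 * wind_factor * slope_factor
= 0.8 * 1.6 * 3.0
= 1.28 * 3.0
= 3.84 m/min

3.84


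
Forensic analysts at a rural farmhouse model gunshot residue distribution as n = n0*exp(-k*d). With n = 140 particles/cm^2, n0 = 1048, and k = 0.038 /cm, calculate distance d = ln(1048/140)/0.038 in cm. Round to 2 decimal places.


GSR distance calculation:
n0/n = 1048 / 140 = 7.485714
ln(n0/n) = 2.012996
d = 2.012996 / 0.038 = 52.97 cm

52.97


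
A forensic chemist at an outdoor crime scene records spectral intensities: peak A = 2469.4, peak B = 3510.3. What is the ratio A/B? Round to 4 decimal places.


Spectral peak ratio:
Peak A = 2469.4 counts
Peak B = 3510.3 counts
Ratio = 2469.4 / 3510.3 = 0.7035

0.7035


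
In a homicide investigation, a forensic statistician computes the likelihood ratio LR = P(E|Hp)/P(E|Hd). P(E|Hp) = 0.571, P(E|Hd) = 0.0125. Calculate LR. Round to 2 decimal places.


Likelihood ratio calculation:
LR = P(E|Hp) / P(E|Hd)
LR = 0.571 / 0.0125
LR = 45.68

45.68


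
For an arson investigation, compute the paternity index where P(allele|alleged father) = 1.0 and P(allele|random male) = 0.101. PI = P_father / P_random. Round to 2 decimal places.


Paternity Index calculation:
PI = P(allele|father) / P(allele|random)
PI = 1.0 / 0.101
PI = 9.90

9.90


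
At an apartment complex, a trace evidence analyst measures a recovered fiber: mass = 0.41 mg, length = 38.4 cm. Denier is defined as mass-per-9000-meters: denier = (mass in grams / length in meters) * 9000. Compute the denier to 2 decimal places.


Denier calculation:
Mass in grams = 0.41 mg / 1000 = 0.00041 g
Length in meters = 38.4 cm / 100 = 0.384 m
Linear density = mass / length = 0.00041 / 0.384 = 0.00106771 g/m
Denier = (g/m) * 9000 = 0.00106771 * 9000 = 9.61

9.61


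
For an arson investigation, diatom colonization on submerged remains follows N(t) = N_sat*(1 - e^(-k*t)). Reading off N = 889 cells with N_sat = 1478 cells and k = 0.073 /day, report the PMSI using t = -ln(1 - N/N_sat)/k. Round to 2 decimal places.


PMSI from diatom colonization curve:
N / N_sat = 889 / 1478 = 0.601488
1 - N/N_sat = 0.398512
ln(1 - N/N_sat) = -0.920018
t = -ln(1 - N/N_sat) / k = -(-0.920018) / 0.073 = 12.60 days

12.60


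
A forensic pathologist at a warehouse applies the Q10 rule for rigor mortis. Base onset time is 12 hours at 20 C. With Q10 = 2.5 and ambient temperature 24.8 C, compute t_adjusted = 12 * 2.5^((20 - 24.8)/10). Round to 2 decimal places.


Rigor mortis time adjustment:
Exponent = (T_ref - T_actual) / 10 = (20 - 24.8) / 10 = -0.48
Q10 factor = 2.5^-0.48 = 0.64415
t_adjusted = 12 * 0.64415 = 7.73 hours

7.73


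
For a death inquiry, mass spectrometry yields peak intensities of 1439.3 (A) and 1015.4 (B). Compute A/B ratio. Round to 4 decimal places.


Spectral peak ratio:
Peak A = 1439.3 counts
Peak B = 1015.4 counts
Ratio = 1439.3 / 1015.4 = 1.4175

1.4175


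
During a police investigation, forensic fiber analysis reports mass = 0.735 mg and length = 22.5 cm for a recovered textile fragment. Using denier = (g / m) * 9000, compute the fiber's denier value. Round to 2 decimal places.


Denier calculation:
Mass in grams = 0.735 mg / 1000 = 0.000735 g
Length in meters = 22.5 cm / 100 = 0.225 m
Linear density = mass / length = 0.000735 / 0.225 = 0.00326667 g/m
Denier = (g/m) * 9000 = 0.00326667 * 9000 = 29.40

29.40


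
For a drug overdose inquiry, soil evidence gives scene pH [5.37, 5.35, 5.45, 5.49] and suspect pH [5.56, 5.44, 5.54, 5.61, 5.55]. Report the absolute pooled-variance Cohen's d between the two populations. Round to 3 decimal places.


Pooled-variance Cohen's d for soil pH comparison:
Scene mean = 21.66 / 4 = 5.415
Suspect mean = 27.7 / 5 = 5.54
Scene sample variance s_s^2 = 0.004367
Suspect sample variance s_c^2 = 0.00385
Pooled variance = ((n_s-1)*s_s^2 + (n_c-1)*s_c^2) / (n_s + n_c - 2) = 0.004071
Pooled SD = sqrt(0.004071) = 0.063804
Mean difference = -0.125
|d| = |-0.125| / 0.063804 = 1.959

1.959


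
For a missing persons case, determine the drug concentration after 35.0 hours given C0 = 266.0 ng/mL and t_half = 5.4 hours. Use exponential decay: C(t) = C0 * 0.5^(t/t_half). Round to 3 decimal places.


Drug concentration decay:
Number of half-lives = t / t_half = 35.0 / 5.4 = 6.481481
Decay factor = 0.5^6.481481 = 0.01119128
C(t) = 266.0 * 0.01119128 = 2.977 ng/mL

2.977


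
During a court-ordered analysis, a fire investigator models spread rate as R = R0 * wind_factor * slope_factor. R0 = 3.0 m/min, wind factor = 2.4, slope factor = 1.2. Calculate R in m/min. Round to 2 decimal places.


Fire spread rate calculation:
R = R0 * wind_factor * slope_factor
= 3.0 * 2.4 * 1.2
= 7.2 * 1.2
= 8.64 m/min

8.64


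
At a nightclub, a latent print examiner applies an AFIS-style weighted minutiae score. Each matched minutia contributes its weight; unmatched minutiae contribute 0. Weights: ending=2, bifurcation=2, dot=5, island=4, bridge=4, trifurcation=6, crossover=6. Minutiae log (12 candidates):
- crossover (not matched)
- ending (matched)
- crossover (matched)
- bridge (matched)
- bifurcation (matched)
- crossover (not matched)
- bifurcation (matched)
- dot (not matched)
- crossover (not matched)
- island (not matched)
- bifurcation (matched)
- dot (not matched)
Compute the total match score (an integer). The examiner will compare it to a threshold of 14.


Weighted minutiae match score:
  crossover: not matched, +0
  ending: matched, +2 (running total 2)
  crossover: matched, +6 (running total 8)
  bridge: matched, +4 (running total 12)
  bifurcation: matched, +2 (running total 14)
  crossover: not matched, +0
  bifurcation: matched, +2 (running total 16)
  dot: not matched, +0
  crossover: not matched, +0
  island: not matched, +0
  bifurcation: matched, +2 (running total 18)
  dot: not matched, +0
Total score = 18
Threshold = 14; verdict = identification

18


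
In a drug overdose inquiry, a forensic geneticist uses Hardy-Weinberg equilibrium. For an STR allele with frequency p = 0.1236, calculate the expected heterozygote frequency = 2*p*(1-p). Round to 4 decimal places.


Hardy-Weinberg heterozygote frequency:
q = 1 - p = 1 - 0.1236 = 0.8764
2pq = 2 * 0.1236 * 0.8764 = 0.2166

0.2166


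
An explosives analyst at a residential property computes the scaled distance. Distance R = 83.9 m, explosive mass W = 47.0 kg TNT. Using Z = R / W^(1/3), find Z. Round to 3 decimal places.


Scaled distance calculation:
W^(1/3) = 47.0^(1/3) = 3.608826
Z = R / W^(1/3) = 83.9 / 3.608826
Z = 23.249 m/kg^(1/3)

23.249


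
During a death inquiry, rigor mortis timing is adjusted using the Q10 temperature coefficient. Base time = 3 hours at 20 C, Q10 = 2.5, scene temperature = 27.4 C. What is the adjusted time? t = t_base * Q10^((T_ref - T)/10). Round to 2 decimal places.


Rigor mortis time adjustment:
Exponent = (T_ref - T_actual) / 10 = (20 - 27.4) / 10 = -0.74
Q10 factor = 2.5^-0.74 = 0.5076
t_adjusted = 3 * 0.5076 = 1.52 hours

1.52


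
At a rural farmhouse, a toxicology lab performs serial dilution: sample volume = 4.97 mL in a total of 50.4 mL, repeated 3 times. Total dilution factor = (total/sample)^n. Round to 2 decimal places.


Dilution factor calculation:
Single dilution = V_total / V_sample = 50.4 / 4.97 ≈ 10.140845
Number of dilutions = 3
Total DF = (50.4 / 4.97)^3 (full precision, rounded at the end) = 1042.85

1042.85


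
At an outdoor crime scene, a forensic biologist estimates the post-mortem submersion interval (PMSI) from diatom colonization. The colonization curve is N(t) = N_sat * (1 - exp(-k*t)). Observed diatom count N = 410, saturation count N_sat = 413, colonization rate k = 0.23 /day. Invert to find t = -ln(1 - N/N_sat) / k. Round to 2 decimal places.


PMSI from diatom colonization curve:
N / N_sat = 410 / 413 = 0.992736
1 - N/N_sat = 0.007264
ln(1 - N/N_sat) = -4.924825
t = -ln(1 - N/N_sat) / k = -(-4.924825) / 0.23 = 21.41 days

21.41


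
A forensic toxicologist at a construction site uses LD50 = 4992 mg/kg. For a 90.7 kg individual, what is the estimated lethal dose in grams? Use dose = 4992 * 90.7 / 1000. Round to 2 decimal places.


Lethal dose calculation:
Lethal dose = LD50 * body_weight / 1000
= 4992 * 90.7 / 1000
= 452774.4 / 1000
= 452.77 g

452.77


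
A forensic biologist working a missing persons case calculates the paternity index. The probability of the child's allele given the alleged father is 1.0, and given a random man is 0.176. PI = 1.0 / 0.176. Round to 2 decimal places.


Paternity Index calculation:
PI = P(allele|father) / P(allele|random)
PI = 1.0 / 0.176
PI = 5.68

5.68


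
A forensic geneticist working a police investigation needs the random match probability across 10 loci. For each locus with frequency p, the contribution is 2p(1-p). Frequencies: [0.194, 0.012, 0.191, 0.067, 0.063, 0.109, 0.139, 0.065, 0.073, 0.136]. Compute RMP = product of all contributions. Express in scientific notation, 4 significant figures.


Computing RMP for 10 loci:
Locus 1: 2 * 0.194 * 0.806 = 0.312728
Locus 2: 2 * 0.012 * 0.988 = 0.023712
Locus 3: 2 * 0.191 * 0.809 = 0.309038
Locus 4: 2 * 0.067 * 0.933 = 0.125022
Locus 5: 2 * 0.063 * 0.937 = 0.118062
Locus 6: 2 * 0.109 * 0.891 = 0.194238
Locus 7: 2 * 0.139 * 0.861 = 0.239358
Locus 8: 2 * 0.065 * 0.935 = 0.12155
Locus 9: 2 * 0.073 * 0.927 = 0.135342
Locus 10: 2 * 0.136 * 0.864 = 0.235008
RMP = 6.080e-09

6.080e-09


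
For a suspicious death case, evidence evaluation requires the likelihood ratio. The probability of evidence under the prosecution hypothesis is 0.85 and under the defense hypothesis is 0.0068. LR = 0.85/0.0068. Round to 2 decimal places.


Likelihood ratio calculation:
LR = P(E|Hp) / P(E|Hd)
LR = 0.85 / 0.0068
LR = 125.00

125.00


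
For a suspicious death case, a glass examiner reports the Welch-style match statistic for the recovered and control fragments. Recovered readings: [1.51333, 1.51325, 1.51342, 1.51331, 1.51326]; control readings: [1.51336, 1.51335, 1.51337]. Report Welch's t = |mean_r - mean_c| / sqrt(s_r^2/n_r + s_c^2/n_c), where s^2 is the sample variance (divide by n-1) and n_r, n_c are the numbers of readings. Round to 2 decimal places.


Welch's t-criterion for glass RI comparison:
Recovered mean = sum / n_r = 7.56657 / 5 = 1.513314
Control mean = sum / n_c = 4.54008 / 3 = 1.51336
Recovered sample variance s_r^2 = 4.63e-09
Control sample variance s_c^2 = 1e-10
Welch SE (unpooled) = sqrt(s_r^2/n_r + s_c^2/n_c) = sqrt(9.26e-10 + 3.33333e-11) = sqrt(9.59333e-10) = 3.09731e-05
|mean_r - mean_c| = 4.6e-05
t = 4.6e-05 / 3.09731e-05 = 1.49

1.49


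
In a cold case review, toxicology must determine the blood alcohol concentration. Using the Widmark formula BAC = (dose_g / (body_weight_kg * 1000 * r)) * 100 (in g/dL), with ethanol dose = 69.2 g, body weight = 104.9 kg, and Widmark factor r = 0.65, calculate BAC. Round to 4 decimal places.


Applying the Widmark formula:
BAC = (dose_g / (body_wt * 1000 * r)) * 100
Denominator = 104.9 * 1000 * 0.65 = 68185
BAC = (69.2 / 68185) * 100
BAC = 0.1015 g/dL

0.1015


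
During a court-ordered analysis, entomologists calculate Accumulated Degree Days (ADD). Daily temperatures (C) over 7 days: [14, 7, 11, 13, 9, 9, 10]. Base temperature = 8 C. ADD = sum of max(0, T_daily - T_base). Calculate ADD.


Computing ADD day by day:
Day 1: max(0, 14 - 8) = 6
Day 2: max(0, 7 - 8) = 0
Day 3: max(0, 11 - 8) = 3
Day 4: max(0, 13 - 8) = 5
Day 5: max(0, 9 - 8) = 1
Day 6: max(0, 9 - 8) = 1
Day 7: max(0, 10 - 8) = 2
Total ADD = 18

18


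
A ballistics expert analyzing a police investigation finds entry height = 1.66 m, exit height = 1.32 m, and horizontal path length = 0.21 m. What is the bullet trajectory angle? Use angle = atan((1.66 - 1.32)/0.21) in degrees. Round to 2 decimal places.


Bullet trajectory angle:
Height difference = 1.66 - 1.32 = 0.34 m
angle = atan(0.34 / 0.21)
angle = atan(1.619048)
angle = 58.30 degrees

58.30


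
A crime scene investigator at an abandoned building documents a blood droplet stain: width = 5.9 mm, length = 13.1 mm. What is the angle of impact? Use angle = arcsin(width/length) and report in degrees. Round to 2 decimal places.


Blood spatter impact angle calculation:
width / length = 5.9 / 13.1 = 0.450382
angle = arcsin(0.450382)
angle = 26.77 degrees

26.77


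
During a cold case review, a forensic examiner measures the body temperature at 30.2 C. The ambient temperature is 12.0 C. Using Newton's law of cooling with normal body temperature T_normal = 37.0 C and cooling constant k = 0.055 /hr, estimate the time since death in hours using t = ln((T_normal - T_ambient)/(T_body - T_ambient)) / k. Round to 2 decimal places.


Using Newton's law of cooling:
t = ln((T_normal - T_ambient) / (T_body - T_ambient)) / k
T_normal - T_ambient = 25.0
T_body - T_ambient = 18.2
Ratio = 1.373626
ln(ratio) = 0.317454
t = 0.317454 / 0.055 = 5.77 hours

5.77


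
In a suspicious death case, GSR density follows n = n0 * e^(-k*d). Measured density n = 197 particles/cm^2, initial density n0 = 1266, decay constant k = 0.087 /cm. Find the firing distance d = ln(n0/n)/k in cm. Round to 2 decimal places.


GSR distance calculation:
n0/n = 1266 / 197 = 6.426396
ln(n0/n) = 1.860414
d = 1.860414 / 0.087 = 21.38 cm

21.38


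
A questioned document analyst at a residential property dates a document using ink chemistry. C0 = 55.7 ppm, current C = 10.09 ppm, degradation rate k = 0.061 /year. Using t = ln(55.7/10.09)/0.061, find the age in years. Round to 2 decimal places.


Document age estimation:
C0/C = 55.7 / 10.09 = 5.520317
ln(C0/C) = 1.708435
t = 1.708435 / 0.061 = 28.01 years

28.01


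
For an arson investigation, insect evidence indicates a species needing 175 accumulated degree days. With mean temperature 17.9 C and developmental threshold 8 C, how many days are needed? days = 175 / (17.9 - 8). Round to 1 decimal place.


Insect development time:
Effective temperature = avg_temp - T_base = 17.9 - 8 = 9.9 C
Days = ADD / effective_temp = 175 / 9.9 = 17.7 days

17.7


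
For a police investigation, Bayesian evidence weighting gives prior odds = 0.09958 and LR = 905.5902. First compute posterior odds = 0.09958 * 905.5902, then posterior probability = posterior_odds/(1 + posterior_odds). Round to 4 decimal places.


Bayesian evidence evaluation:
Posterior odds = prior_odds * LR = 0.09958 * 905.5902 = 90.17867
Posterior probability = posterior_odds / (1 + posterior_odds)
= 90.17867 / (1 + 90.17867)
= 90.17867 / 91.17867
= 0.9890

0.9890


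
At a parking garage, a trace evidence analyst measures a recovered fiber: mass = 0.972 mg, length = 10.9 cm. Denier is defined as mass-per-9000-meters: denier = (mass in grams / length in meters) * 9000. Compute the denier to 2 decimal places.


Denier calculation:
Mass in grams = 0.972 mg / 1000 = 0.000972 g
Length in meters = 10.9 cm / 100 = 0.109 m
Linear density = mass / length = 0.000972 / 0.109 = 0.00891743 g/m
Denier = (g/m) * 9000 = 0.00891743 * 9000 = 80.26

80.26


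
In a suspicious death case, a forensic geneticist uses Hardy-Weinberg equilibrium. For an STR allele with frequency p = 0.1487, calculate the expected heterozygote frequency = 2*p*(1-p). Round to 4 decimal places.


Hardy-Weinberg heterozygote frequency:
q = 1 - p = 1 - 0.1487 = 0.8513
2pq = 2 * 0.1487 * 0.8513 = 0.2532

0.2532


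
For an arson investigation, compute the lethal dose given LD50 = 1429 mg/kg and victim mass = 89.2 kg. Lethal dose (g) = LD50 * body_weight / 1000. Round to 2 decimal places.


Lethal dose calculation:
Lethal dose = LD50 * body_weight / 1000
= 1429 * 89.2 / 1000
= 127466.8 / 1000
= 127.47 g

127.47


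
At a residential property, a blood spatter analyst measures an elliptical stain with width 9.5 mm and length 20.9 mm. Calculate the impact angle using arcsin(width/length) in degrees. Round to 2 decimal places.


Blood spatter impact angle calculation:
width / length = 9.5 / 20.9 = 0.454545
angle = arcsin(0.454545)
angle = 27.04 degrees

27.04


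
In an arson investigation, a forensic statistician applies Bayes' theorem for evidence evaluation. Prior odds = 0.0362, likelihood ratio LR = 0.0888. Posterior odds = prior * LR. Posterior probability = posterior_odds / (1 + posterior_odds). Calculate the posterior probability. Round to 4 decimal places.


Bayesian evidence evaluation:
Posterior odds = prior_odds * LR = 0.0362 * 0.0888 = 0.00321456
Posterior probability = posterior_odds / (1 + posterior_odds)
= 0.00321456 / (1 + 0.00321456)
= 0.00321456 / 1.00321456
= 0.0032

0.0032


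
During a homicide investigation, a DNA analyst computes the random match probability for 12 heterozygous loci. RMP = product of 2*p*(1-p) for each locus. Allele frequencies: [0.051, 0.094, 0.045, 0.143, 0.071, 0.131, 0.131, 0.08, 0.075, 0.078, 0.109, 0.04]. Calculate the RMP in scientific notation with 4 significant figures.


Computing RMP for 12 loci:
Locus 1: 2 * 0.051 * 0.949 = 0.096798
Locus 2: 2 * 0.094 * 0.906 = 0.170328
Locus 3: 2 * 0.045 * 0.955 = 0.08595
Locus 4: 2 * 0.143 * 0.857 = 0.245102
Locus 5: 2 * 0.071 * 0.929 = 0.131918
Locus 6: 2 * 0.131 * 0.869 = 0.227678
Locus 7: 2 * 0.131 * 0.869 = 0.227678
Locus 8: 2 * 0.08 * 0.92 = 0.1472
Locus 9: 2 * 0.075 * 0.925 = 0.13875
Locus 10: 2 * 0.078 * 0.922 = 0.143832
Locus 11: 2 * 0.109 * 0.891 = 0.194238
Locus 12: 2 * 0.04 * 0.96 = 0.0768
RMP = 1.041e-10

1.041e-10


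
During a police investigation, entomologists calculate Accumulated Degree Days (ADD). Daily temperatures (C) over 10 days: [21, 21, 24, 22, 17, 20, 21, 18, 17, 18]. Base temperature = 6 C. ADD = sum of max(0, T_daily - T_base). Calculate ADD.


Computing ADD day by day:
Day 1: max(0, 21 - 6) = 15
Day 2: max(0, 21 - 6) = 15
Day 3: max(0, 24 - 6) = 18
Day 4: max(0, 22 - 6) = 16
Day 5: max(0, 17 - 6) = 11
Day 6: max(0, 20 - 6) = 14
Day 7: max(0, 21 - 6) = 15
Day 8: max(0, 18 - 6) = 12
Day 9: max(0, 17 - 6) = 11
Day 10: max(0, 18 - 6) = 12
Total ADD = 139

139


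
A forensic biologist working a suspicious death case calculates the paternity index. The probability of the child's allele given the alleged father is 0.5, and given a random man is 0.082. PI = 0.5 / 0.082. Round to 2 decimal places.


Paternity Index calculation:
PI = P(allele|father) / P(allele|random)
PI = 0.5 / 0.082
PI = 6.10

6.10


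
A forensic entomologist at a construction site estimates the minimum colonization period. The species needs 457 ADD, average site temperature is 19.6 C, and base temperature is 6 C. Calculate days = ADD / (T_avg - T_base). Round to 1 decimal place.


Insect development time:
Effective temperature = avg_temp - T_base = 19.6 - 6 = 13.6 C
Days = ADD / effective_temp = 457 / 13.6 = 33.6 days

33.6


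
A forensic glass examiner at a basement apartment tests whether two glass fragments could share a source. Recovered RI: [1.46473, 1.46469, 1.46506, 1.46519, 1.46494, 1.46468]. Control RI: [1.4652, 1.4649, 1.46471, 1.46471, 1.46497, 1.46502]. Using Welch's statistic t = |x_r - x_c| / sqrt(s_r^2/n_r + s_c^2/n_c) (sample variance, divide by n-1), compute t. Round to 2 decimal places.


Welch's t-criterion for glass RI comparison:
Recovered mean = sum / n_r = 8.78929 / 6 = 1.4648817
Control mean = sum / n_c = 8.78951 / 6 = 1.4649183
Recovered sample variance s_r^2 = 4.61367e-08
Control sample variance s_c^2 = 3.58967e-08
Welch SE (unpooled) = sqrt(s_r^2/n_r + s_c^2/n_c) = sqrt(7.68944e-09 + 5.98278e-09) = sqrt(1.36722e-08) = 0.000116928
|mean_r - mean_c| = 3.66667e-05
t = 3.66667e-05 / 0.000116928 = 0.31

0.31


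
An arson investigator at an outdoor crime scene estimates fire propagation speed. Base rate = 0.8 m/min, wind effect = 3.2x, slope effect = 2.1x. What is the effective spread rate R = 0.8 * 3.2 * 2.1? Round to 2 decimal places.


Fire spread rate calculation:
R = R0 * wind_factor * slope_factor
= 0.8 * 3.2 * 2.1
= 2.56 * 2.1
= 5.38 m/min

5.38


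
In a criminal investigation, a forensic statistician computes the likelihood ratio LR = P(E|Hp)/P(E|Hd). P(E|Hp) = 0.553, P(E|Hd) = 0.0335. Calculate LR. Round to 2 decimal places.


Likelihood ratio calculation:
LR = P(E|Hp) / P(E|Hd)
LR = 0.553 / 0.0335
LR = 16.51

16.51


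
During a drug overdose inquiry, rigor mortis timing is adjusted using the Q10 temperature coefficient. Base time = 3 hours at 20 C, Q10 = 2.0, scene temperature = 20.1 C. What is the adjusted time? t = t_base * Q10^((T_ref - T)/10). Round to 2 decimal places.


Rigor mortis time adjustment:
Exponent = (T_ref - T_actual) / 10 = (20 - 20.1) / 10 = -0.01
Q10 factor = 2.0^-0.01 = 0.99309
t_adjusted = 3 * 0.99309 = 2.98 hours

2.98


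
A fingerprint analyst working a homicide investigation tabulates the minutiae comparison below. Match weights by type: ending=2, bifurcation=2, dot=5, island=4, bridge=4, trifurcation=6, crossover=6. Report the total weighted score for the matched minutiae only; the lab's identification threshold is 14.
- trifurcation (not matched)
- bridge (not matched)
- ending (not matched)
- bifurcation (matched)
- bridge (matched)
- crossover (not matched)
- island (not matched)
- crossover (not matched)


Weighted minutiae match score:
  trifurcation: not matched, +0
  bridge: not matched, +0
  ending: not matched, +0
  bifurcation: matched, +2 (running total 2)
  bridge: matched, +4 (running total 6)
  crossover: not matched, +0
  island: not matched, +0
  crossover: not matched, +0
Total score = 6
Threshold = 14; verdict = inconclusive

6


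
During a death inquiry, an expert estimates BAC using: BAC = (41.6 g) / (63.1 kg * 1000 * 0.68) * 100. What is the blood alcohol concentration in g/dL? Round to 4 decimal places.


Applying the Widmark formula:
BAC = (dose_g / (body_wt * 1000 * r)) * 100
Denominator = 63.1 * 1000 * 0.68 = 42908
BAC = (41.6 / 42908) * 100
BAC = 0.0970 g/dL

0.0970


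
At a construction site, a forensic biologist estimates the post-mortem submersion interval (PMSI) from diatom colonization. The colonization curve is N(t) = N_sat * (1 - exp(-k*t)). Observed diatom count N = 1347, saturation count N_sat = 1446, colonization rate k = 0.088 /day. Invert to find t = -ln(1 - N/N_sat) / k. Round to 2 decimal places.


PMSI from diatom colonization curve:
N / N_sat = 1347 / 1446 = 0.931535
1 - N/N_sat = 0.068465
ln(1 - N/N_sat) = -2.681433
t = -ln(1 - N/N_sat) / k = -(-2.681433) / 0.088 = 30.47 days

30.47


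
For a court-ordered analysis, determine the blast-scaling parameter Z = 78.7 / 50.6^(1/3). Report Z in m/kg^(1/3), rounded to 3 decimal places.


Scaled distance calculation:
W^(1/3) = 50.6^(1/3) = 3.698709
Z = R / W^(1/3) = 78.7 / 3.698709
Z = 21.278 m/kg^(1/3)

21.278


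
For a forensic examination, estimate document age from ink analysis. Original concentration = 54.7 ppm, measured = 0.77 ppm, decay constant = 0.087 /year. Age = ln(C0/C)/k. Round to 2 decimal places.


Document age estimation:
C0/C = 54.7 / 0.77 = 71.038961
ln(C0/C) = 4.263228
t = 4.263228 / 0.087 = 49.00 years

49.00


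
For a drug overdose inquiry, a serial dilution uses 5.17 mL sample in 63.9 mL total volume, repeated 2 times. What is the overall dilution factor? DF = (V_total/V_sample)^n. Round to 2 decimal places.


Dilution factor calculation:
Single dilution = V_total / V_sample = 63.9 / 5.17 ≈ 12.359768
Number of dilutions = 2
Total DF = (63.9 / 5.17)^2 (full precision, rounded at the end) = 152.76

152.76


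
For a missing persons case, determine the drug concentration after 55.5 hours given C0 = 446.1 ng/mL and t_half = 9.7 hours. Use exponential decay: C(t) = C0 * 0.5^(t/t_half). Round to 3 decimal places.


Drug concentration decay:
Number of half-lives = t / t_half = 55.5 / 9.7 = 5.721649
Decay factor = 0.5^5.721649 = 0.01895012
C(t) = 446.1 * 0.01895012 = 8.454 ng/mL

8.454


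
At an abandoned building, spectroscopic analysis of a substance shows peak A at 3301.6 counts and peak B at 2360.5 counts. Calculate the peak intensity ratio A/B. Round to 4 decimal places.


Spectral peak ratio:
Peak A = 3301.6 counts
Peak B = 2360.5 counts
Ratio = 3301.6 / 2360.5 = 1.3987

1.3987


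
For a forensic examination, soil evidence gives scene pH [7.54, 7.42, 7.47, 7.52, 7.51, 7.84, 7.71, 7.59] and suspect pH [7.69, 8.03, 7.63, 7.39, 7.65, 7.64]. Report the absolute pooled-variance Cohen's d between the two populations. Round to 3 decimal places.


Pooled-variance Cohen's d for soil pH comparison:
Scene mean = 60.6 / 8 = 7.575
Suspect mean = 46.03 / 6 = 7.671667
Scene sample variance s_s^2 = 0.018886
Suspect sample variance s_c^2 = 0.042257
Pooled variance = ((n_s-1)*s_s^2 + (n_c-1)*s_c^2) / (n_s + n_c - 2) = 0.028624
Pooled SD = sqrt(0.028624) = 0.169186
Mean difference = -0.096667
|d| = |-0.096667| / 0.169186 = 0.571

0.571


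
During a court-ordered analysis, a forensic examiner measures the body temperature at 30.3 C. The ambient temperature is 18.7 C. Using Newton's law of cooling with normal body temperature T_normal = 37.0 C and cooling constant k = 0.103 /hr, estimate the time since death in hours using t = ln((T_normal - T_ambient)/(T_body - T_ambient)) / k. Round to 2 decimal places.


Using Newton's law of cooling:
t = ln((T_normal - T_ambient) / (T_body - T_ambient)) / k
T_normal - T_ambient = 18.3
T_body - T_ambient = 11.6
Ratio = 1.577586
ln(ratio) = 0.455896
t = 0.455896 / 0.103 = 4.43 hours

4.43
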